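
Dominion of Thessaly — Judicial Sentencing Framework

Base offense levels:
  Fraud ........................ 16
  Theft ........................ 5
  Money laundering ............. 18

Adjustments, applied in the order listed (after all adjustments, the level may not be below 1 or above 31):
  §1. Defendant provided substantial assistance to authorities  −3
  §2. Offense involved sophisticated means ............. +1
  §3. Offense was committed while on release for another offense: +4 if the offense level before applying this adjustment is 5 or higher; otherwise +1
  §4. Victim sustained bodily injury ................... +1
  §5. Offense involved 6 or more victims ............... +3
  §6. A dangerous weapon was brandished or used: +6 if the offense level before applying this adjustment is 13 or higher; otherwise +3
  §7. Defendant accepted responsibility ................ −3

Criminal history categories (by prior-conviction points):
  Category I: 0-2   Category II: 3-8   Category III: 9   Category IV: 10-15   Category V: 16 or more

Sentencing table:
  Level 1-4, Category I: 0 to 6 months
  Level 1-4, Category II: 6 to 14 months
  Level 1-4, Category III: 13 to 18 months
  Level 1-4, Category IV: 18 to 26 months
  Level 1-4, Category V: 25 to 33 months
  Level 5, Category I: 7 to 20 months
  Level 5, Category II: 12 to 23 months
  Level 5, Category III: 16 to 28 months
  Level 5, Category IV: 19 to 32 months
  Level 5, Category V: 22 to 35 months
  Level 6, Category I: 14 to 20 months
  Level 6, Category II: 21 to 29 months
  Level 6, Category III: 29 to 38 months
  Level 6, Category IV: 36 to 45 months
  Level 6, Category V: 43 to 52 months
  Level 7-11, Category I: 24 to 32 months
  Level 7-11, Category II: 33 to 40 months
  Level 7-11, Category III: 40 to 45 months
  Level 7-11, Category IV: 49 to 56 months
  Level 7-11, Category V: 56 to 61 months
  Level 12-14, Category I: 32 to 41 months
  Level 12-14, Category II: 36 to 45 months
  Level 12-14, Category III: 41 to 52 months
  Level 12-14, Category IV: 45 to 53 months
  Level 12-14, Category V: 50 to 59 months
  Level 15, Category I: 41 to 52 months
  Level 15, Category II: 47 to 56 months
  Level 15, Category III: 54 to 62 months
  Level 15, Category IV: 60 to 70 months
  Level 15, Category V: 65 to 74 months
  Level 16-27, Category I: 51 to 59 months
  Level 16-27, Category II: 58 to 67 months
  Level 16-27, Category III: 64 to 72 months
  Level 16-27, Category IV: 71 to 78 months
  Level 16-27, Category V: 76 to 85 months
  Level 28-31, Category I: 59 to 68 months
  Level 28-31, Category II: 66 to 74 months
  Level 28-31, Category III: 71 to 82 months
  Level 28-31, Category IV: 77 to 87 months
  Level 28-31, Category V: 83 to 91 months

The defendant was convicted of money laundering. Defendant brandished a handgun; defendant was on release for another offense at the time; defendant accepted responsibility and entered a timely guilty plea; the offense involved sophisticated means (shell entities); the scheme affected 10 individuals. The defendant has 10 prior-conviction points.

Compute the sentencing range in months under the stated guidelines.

Base offense level for money laundering: 18.
§2 applies: 18 + 1 = 19.
§3 applies (level before this adjustment is 19 ≥ 5, so +4): 19 + 4 = 23.
§5 applies: 23 + 3 = 26.
§6 applies (level before this adjustment is 26 ≥ 13, so +6): 26 + 6 = 32.
§7 applies: 32 − 3 = 29.
Final offense level: 29.
Criminal history: 10 prior points → Category IV (10-15).
Level 29 falls in the 28-31 band.
Grid: Level 28-31 × Category IV = 77-87 months.

77-87 months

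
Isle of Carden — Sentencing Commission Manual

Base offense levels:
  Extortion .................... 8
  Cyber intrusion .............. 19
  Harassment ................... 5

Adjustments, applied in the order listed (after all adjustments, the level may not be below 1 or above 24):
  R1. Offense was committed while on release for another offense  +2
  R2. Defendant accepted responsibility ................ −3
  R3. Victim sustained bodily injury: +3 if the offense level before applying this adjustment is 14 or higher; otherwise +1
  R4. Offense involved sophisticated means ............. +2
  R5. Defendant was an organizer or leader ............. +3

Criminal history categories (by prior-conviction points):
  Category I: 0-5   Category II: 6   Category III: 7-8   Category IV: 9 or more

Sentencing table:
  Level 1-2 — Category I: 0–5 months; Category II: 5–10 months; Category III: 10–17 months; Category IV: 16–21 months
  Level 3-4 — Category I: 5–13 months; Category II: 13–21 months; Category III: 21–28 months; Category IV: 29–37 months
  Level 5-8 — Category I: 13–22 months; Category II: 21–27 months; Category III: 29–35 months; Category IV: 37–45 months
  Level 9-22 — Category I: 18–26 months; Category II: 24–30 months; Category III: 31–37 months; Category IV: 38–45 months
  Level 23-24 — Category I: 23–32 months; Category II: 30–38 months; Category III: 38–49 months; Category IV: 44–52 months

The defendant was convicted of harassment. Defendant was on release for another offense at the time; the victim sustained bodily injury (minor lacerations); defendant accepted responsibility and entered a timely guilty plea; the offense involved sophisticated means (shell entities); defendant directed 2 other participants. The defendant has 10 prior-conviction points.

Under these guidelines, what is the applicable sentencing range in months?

Base offense level for harassment: 5.
R1 applies: 5 + 2 = 7.
R2 applies: 7 − 3 = 4.
R3 applies (level before this adjustment is 4 < 14, so +1): 4 + 1 = 5.
R4 applies: 5 + 2 = 7.
R5 applies: 7 + 3 = 10.
Final offense level: 10.
Criminal history: 10 prior points → Category IV (9+).
Level 10 falls in the 9-22 band.
Grid: Level 9-22 × Category IV = 38-45 months.

38-45 months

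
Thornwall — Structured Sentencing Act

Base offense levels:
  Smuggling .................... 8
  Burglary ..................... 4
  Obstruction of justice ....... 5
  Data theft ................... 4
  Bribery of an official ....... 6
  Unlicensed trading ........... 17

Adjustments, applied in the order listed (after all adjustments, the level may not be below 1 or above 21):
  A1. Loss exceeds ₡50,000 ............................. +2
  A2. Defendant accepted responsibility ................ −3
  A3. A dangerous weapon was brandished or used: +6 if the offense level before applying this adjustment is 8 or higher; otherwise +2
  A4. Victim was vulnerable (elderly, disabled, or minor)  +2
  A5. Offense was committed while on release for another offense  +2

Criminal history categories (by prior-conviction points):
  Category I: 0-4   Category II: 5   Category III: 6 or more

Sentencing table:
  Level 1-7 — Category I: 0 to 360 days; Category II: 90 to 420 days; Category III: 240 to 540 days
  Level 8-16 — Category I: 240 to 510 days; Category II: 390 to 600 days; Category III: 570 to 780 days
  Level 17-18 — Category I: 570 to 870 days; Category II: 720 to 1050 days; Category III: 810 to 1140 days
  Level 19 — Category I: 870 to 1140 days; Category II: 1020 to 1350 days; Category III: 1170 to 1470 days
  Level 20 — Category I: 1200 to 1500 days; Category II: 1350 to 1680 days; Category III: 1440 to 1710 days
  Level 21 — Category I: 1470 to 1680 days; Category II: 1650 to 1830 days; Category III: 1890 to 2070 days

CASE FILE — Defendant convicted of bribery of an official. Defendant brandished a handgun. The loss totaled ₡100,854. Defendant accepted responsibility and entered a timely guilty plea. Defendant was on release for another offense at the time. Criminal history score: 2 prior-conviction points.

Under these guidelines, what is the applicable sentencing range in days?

Base offense level for bribery of an official: 6.
A1 applies: 6 + 2 = 8.
A2 applies: 8 − 3 = 5.
A3 applies (level before this adjustment is 5 < 8, so +2): 5 + 2 = 7.
A4 does not apply.
A5 applies: 7 + 2 = 9.
Final offense level: 9.
Criminal history: 2 prior points → Category I (0-4).
Level 9 falls in the 8-16 band.
Grid: Level 8-16 × Category I = 240-510 days.

240-510 days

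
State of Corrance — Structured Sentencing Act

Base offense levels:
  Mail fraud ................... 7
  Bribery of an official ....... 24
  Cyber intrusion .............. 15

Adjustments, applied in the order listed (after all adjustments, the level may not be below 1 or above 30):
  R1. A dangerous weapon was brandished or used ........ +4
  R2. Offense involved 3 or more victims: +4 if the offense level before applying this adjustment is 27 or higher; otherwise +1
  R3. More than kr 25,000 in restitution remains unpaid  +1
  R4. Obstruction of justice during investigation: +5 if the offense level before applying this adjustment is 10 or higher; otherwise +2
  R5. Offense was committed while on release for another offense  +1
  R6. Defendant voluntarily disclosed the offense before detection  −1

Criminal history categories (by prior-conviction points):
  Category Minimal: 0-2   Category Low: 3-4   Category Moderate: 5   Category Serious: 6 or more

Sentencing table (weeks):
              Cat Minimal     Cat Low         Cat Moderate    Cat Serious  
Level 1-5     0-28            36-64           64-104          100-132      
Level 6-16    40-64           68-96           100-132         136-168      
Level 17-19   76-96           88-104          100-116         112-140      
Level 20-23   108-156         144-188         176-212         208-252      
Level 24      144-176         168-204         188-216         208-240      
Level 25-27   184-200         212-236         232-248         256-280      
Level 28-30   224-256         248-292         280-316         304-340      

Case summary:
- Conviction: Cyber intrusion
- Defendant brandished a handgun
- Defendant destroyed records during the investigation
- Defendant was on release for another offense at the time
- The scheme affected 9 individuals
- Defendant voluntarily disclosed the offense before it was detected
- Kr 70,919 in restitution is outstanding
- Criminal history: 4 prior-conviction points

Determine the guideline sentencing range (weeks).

212-236 weeks

Base offense level for cyber intrusion: 15.
R1 applies: 15 + 4 = 19.
R2 applies (level before this adjustment is 19 < 27, so +1): 19 + 1 = 20.
R3 applies: 20 + 1 = 21.
R4 applies (level before this adjustment is 21 ≥ 10, so +5): 21 + 5 = 26.
R5 applies: 26 + 1 = 27.
R6 applies: 27 − 1 = 26.
Final offense level: 26.
Criminal history: 4 prior points → Category Low (3-4).
Level 26 falls in the 25-27 band.
Grid: Level 25-27 × Category Low = 212-236 weeks.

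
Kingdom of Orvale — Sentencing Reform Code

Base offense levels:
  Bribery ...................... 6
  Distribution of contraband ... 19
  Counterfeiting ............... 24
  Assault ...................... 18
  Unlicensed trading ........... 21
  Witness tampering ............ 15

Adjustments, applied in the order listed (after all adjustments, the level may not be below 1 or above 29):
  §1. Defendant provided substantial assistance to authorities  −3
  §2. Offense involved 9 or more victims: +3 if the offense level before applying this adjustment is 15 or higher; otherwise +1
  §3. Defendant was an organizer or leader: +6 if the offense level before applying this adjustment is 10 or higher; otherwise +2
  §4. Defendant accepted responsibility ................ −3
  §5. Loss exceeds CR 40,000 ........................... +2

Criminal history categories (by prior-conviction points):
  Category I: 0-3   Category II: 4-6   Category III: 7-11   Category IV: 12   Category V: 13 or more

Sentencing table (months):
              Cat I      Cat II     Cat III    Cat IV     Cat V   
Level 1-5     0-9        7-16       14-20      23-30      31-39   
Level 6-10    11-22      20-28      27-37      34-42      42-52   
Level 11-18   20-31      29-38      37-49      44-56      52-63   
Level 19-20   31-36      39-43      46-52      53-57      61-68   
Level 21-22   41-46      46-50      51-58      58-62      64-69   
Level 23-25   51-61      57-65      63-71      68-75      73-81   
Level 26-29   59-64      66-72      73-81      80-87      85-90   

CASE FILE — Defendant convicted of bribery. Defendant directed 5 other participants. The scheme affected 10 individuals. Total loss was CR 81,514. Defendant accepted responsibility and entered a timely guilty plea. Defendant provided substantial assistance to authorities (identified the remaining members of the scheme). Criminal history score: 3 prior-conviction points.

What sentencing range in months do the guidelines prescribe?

Base offense level for bribery: 6.
§1 applies: 6 − 3 = 3.
§2 applies (level before this adjustment is 3 < 15, so +1): 3 + 1 = 4.
§3 applies (level before this adjustment is 4 < 10, so +2): 4 + 2 = 6.
§4 applies: 6 − 3 = 3.
§5 applies: 3 + 2 = 5.
Final offense level: 5.
Criminal history: 3 prior points → Category I (0-3).
Level 5 falls in the 1-5 band.
Grid: Level 1-5 × Category I = 0-9 months.

0-9 months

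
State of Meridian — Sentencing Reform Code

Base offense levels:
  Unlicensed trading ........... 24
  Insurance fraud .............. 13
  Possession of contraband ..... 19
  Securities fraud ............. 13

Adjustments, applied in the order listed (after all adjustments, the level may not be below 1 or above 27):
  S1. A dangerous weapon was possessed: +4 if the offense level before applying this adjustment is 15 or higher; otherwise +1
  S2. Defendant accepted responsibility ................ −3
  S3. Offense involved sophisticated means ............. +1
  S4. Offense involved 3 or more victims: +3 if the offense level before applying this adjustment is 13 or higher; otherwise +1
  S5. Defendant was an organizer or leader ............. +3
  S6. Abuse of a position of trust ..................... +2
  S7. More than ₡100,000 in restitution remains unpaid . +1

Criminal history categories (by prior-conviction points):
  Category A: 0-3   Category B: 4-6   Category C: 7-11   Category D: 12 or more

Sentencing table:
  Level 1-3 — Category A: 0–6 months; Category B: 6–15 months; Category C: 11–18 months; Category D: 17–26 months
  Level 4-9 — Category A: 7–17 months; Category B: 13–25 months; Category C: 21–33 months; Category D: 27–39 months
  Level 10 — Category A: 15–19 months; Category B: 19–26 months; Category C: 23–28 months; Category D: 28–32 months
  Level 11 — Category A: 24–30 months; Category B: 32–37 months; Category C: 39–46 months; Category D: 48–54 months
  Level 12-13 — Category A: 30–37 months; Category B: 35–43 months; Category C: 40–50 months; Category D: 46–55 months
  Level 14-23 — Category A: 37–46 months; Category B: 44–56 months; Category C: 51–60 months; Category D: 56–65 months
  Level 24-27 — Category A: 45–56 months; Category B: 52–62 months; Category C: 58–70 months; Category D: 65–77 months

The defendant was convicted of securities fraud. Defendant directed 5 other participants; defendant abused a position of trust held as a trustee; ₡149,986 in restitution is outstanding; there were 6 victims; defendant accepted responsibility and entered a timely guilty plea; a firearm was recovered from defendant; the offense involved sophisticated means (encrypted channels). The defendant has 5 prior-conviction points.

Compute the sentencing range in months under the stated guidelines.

44-56 months

Base offense level for securities fraud: 13.
S1 applies (level before this adjustment is 13 < 15, so +1): 13 + 1 = 14.
S2 applies: 14 − 3 = 11.
S3 applies: 11 + 1 = 12.
S4 applies (level before this adjustment is 12 < 13, so +1): 12 + 1 = 13.
S5 applies: 13 + 3 = 16.
S6 applies: 16 + 2 = 18.
S7 applies: 18 + 1 = 19.
Final offense level: 19.
Criminal history: 5 prior points → Category B (4-6).
Level 19 falls in the 14-23 band.
Grid: Level 14-23 × Category B = 44-56 months.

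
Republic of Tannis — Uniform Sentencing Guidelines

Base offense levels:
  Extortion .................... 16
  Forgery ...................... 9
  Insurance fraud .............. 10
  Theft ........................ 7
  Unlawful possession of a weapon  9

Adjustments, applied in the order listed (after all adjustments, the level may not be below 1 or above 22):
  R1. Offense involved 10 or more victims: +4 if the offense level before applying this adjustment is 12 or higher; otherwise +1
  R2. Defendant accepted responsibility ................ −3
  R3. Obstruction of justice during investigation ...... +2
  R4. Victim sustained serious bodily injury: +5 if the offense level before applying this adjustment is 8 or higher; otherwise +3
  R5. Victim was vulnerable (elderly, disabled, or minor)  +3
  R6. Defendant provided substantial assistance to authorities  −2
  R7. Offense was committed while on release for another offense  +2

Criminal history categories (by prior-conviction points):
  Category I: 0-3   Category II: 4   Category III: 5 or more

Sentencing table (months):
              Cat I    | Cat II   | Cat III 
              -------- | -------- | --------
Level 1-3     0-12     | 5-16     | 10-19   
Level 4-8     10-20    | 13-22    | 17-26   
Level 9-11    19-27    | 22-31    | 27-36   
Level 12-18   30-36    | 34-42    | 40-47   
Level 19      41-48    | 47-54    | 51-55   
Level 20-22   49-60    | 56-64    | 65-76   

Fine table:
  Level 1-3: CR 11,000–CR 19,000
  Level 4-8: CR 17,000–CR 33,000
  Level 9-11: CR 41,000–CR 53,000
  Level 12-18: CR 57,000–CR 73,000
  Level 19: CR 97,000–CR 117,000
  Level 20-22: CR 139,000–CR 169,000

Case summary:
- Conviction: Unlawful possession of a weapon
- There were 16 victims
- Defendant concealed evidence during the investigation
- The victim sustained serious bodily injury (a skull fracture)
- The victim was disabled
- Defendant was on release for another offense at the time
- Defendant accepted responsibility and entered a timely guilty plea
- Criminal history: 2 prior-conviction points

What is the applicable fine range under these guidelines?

Base offense level for unlawful possession of a weapon: 9.
R1 applies (level before this adjustment is 9 < 12, so +1): 9 + 1 = 10.
R2 applies: 10 − 3 = 7.
R3 applies: 7 + 2 = 9.
R4 applies (level before this adjustment is 9 ≥ 8, so +5): 9 + 5 = 14.
R5 applies: 14 + 3 = 17.
R7 applies: 17 + 2 = 19.
Final offense level: 19.
Level 19 falls in the 19 band.
Fine table: Level 19 → CR 97,000–CR 117,000.

CR 97,000–CR 117,000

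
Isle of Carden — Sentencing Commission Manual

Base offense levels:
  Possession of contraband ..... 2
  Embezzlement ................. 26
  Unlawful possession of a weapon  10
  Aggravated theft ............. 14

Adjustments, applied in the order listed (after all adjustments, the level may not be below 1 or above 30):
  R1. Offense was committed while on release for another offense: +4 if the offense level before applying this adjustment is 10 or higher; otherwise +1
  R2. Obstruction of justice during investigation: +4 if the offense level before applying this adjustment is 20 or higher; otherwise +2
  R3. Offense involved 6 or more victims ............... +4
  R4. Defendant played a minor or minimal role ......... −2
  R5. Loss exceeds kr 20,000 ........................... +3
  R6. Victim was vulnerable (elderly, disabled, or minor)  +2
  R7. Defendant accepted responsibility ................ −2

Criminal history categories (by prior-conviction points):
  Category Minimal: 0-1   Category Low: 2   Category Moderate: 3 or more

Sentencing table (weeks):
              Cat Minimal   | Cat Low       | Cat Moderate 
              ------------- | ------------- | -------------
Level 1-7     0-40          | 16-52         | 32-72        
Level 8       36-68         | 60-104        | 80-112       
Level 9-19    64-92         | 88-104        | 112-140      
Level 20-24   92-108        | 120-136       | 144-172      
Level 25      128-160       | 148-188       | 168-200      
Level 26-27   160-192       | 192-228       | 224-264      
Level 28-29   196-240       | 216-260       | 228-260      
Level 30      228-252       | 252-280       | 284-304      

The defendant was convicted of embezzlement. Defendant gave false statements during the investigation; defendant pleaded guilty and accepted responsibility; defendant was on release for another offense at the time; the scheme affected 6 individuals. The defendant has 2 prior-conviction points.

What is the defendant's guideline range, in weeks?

Base offense level for embezzlement: 26.
R1 applies (level before this adjustment is 26 ≥ 10, so +4): 26 + 4 = 30.
R2 applies (level before this adjustment is 30 ≥ 20, so +4): 30 + 4 = 34.
R3 applies: 34 + 4 = 38.
R4 does not apply.
R5 does not apply.
R7 applies: 38 − 2 = 36.
Level 36 exceeds the maximum of 30; capped at 30.
Final offense level: 30.
Criminal history: 2 prior points → Category Low (2).
Level 30 falls in the 30 band.
Grid: Level 30 × Category Low = 252-280 weeks.

252-280 weeks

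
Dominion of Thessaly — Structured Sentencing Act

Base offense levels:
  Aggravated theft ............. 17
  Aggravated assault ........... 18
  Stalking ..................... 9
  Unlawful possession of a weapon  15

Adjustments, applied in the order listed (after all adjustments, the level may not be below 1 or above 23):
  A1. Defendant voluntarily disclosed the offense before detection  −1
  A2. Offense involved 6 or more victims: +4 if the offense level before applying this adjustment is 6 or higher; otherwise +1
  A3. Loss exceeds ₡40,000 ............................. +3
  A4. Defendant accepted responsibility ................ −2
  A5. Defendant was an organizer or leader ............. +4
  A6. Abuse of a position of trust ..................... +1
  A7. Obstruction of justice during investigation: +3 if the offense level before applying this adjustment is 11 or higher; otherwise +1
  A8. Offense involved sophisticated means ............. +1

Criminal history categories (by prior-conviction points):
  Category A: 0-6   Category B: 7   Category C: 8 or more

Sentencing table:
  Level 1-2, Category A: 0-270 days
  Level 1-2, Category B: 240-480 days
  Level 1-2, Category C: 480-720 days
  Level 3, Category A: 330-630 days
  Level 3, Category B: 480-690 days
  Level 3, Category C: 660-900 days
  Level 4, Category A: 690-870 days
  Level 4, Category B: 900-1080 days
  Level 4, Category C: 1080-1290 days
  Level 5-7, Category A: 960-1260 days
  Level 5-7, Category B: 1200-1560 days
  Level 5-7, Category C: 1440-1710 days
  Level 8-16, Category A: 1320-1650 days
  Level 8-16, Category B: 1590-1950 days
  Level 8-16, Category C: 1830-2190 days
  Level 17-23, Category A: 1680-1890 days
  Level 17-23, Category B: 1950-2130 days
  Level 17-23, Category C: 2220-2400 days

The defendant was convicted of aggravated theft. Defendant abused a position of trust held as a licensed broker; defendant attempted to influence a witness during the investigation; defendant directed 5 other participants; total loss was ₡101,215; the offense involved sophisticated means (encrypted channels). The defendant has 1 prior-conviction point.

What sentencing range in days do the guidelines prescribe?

1680-1890 days

Base offense level for aggravated theft: 17.
A1 does not apply.
A3 applies: 17 + 3 = 20.
A5 applies: 20 + 4 = 24.
A6 applies: 24 + 1 = 25.
A7 applies (level before this adjustment is 25 ≥ 11, so +3): 25 + 3 = 28.
A8 applies: 28 + 1 = 29.
Level 29 exceeds the maximum of 23; capped at 23.
Final offense level: 23.
Criminal history: 1 prior point → Category A (0-6).
Level 23 falls in the 17-23 band.
Grid: Level 17-23 × Category A = 1680-1890 days.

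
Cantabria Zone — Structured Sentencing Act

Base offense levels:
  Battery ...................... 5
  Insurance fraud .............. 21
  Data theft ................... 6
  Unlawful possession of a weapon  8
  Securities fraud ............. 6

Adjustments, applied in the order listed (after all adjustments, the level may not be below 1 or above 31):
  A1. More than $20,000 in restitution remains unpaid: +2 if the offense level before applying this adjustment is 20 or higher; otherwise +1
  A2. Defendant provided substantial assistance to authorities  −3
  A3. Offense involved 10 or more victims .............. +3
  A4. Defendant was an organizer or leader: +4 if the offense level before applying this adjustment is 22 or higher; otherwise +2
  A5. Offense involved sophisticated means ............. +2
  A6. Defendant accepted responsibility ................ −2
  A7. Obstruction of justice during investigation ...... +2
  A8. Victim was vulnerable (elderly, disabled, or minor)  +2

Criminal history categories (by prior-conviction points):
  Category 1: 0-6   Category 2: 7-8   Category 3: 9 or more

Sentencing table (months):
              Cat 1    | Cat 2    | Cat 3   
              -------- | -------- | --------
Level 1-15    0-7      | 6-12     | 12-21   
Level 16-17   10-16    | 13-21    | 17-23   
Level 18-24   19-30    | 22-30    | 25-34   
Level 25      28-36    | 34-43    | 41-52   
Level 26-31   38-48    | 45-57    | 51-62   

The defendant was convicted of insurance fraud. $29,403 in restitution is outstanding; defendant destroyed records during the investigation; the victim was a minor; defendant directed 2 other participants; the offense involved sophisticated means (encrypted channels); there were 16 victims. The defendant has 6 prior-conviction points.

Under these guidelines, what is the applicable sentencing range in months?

Base offense level for insurance fraud: 21.
A1 applies (level before this adjustment is 21 ≥ 20, so +2): 21 + 2 = 23.
A3 applies: 23 + 3 = 26.
A4 applies (level before this adjustment is 26 ≥ 22, so +4): 26 + 4 = 30.
A5 applies: 30 + 2 = 32.
A6 does not apply.
A7 applies: 32 + 2 = 34.
A8 applies: 34 + 2 = 36.
Level 36 exceeds the maximum of 31; capped at 31.
Final offense level: 31.
Criminal history: 6 prior points → Category 1 (0-6).
Level 31 falls in the 26-31 band.
Grid: Level 26-31 × Category 1 = 38-48 months.

38-48 months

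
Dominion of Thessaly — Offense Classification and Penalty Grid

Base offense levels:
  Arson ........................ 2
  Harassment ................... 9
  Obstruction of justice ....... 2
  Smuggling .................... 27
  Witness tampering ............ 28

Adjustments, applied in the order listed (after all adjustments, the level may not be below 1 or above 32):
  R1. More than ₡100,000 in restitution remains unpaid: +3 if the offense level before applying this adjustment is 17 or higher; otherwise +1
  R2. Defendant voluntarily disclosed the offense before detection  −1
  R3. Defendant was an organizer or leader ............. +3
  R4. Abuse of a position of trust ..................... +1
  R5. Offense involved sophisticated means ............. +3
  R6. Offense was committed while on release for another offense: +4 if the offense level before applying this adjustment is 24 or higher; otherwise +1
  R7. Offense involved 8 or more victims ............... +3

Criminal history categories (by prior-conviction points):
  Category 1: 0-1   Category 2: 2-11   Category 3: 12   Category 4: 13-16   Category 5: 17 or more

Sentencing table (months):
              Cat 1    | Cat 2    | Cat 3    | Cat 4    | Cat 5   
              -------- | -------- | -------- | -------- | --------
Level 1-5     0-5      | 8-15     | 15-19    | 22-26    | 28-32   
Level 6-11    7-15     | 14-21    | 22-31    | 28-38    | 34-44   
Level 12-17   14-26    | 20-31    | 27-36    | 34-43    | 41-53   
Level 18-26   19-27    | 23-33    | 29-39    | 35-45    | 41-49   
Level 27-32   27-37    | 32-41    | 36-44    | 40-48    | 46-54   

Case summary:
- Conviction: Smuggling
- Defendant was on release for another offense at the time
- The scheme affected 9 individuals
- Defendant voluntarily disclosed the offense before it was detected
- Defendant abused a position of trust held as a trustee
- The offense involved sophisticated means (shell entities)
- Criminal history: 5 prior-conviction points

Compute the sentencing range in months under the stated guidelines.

Base offense level for smuggling: 27.
R1 does not apply.
R2 applies: 27 − 1 = 26.
R3 does not apply.
R4 applies: 26 + 1 = 27.
R5 applies: 27 + 3 = 30.
R6 applies (level before this adjustment is 30 ≥ 24, so +4): 30 + 4 = 34.
R7 applies: 34 + 3 = 37.
Level 37 exceeds the maximum of 32; capped at 32.
Final offense level: 32.
Criminal history: 5 prior points → Category 2 (2-11).
Level 32 falls in the 27-32 band.
Grid: Level 27-32 × Category 2 = 32-41 months.

32-41 months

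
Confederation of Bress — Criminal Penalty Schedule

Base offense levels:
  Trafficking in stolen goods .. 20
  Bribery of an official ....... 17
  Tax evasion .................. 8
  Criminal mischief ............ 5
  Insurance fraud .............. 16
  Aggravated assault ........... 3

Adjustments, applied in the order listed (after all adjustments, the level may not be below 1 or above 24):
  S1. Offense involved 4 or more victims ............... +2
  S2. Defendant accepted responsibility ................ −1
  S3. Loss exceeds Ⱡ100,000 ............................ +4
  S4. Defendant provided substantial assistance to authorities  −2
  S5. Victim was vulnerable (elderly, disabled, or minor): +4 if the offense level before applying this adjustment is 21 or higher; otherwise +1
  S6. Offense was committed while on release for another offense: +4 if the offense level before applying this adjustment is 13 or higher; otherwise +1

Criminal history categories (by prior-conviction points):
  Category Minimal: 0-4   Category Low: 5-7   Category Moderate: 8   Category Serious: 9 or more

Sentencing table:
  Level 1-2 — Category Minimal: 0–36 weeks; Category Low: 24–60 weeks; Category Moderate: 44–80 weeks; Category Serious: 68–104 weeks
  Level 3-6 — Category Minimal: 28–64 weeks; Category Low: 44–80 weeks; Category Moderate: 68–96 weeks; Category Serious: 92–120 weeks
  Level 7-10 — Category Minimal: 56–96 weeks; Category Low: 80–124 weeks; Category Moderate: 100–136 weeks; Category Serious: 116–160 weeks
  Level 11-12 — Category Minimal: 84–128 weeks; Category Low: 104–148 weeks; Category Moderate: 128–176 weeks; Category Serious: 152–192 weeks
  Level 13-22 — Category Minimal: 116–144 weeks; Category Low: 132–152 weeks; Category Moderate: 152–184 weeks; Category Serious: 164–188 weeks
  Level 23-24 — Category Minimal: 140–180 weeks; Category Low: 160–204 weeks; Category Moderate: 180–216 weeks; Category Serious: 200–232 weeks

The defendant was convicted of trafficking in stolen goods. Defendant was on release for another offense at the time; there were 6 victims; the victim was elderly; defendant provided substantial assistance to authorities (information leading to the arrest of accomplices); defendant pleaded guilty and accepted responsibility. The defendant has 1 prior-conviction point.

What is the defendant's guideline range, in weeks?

140-180 weeks

Base offense level for trafficking in stolen goods: 20.
S1 applies: 20 + 2 = 22.
S2 applies: 22 − 1 = 21.
S4 applies: 21 − 2 = 19.
S5 applies (level before this adjustment is 19 < 21, so +1): 19 + 1 = 20.
S6 applies (level before this adjustment is 20 ≥ 13, so +4): 20 + 4 = 24.
Final offense level: 24.
Criminal history: 1 prior point → Category Minimal (0-4).
Level 24 falls in the 23-24 band.
Grid: Level 23-24 × Category Minimal = 140-180 weeks.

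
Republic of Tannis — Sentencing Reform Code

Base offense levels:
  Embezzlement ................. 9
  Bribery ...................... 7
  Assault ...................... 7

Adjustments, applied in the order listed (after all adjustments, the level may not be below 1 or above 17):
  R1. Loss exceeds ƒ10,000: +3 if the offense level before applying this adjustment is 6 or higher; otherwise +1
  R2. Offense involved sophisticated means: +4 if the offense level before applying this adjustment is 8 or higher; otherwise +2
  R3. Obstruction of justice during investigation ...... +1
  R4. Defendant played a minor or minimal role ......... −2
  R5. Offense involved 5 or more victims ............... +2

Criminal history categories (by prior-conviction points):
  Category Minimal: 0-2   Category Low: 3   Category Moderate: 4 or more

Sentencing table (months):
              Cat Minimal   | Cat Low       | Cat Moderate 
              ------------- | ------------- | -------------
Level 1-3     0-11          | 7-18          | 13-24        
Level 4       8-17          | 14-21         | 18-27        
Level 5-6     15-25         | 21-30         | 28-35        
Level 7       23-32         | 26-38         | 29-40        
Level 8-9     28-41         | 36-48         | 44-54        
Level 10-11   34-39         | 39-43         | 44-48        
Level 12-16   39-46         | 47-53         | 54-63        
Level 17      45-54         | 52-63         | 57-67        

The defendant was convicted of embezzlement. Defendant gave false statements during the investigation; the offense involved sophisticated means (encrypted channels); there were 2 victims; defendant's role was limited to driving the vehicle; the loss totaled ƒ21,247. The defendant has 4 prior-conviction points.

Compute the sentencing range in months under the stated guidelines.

54-63 months

Base offense level for embezzlement: 9.
R1 applies (level before this adjustment is 9 ≥ 6, so +3): 9 + 3 = 12.
R2 applies (level before this adjustment is 12 ≥ 8, so +4): 12 + 4 = 16.
R3 applies: 16 + 1 = 17.
R4 applies: 17 − 2 = 15.
R5 does not apply.
Final offense level: 15.
Criminal history: 4 prior points → Category Moderate (4+).
Level 15 falls in the 12-16 band.
Grid: Level 12-16 × Category Moderate = 54-63 months.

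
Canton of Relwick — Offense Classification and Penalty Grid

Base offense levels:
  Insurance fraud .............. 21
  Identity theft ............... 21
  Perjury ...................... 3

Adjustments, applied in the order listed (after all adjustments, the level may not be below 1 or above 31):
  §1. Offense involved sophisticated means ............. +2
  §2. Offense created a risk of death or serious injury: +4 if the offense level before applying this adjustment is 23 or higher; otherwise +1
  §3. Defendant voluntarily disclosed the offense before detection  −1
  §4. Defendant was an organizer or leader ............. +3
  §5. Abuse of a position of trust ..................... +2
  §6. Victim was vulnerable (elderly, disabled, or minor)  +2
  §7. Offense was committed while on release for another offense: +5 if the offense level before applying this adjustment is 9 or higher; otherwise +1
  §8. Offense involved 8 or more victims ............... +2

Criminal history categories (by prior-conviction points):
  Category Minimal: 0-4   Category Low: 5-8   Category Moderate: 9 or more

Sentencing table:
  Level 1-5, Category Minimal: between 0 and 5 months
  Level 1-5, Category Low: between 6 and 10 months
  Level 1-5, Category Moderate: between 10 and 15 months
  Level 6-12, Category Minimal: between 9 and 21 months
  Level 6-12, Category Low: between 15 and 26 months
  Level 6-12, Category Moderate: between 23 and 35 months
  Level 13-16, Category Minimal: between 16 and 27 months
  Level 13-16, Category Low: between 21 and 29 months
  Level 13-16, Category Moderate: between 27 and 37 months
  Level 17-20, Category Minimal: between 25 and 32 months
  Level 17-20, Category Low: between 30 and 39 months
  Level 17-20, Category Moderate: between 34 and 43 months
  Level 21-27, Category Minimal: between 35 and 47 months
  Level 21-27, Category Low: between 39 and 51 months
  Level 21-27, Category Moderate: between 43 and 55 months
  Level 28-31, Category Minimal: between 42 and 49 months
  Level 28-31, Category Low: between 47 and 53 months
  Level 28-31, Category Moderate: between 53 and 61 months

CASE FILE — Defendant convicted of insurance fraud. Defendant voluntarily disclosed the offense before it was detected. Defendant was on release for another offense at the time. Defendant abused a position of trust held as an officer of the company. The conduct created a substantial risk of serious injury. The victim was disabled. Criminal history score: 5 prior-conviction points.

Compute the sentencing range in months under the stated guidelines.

Base offense level for insurance fraud: 21.
§2 applies (level before this adjustment is 21 < 23, so +1): 21 + 1 = 22.
§3 applies: 22 − 1 = 21.
§4 does not apply.
§5 applies: 21 + 2 = 23.
§6 applies: 23 + 2 = 25.
§7 applies (level before this adjustment is 25 ≥ 9, so +5): 25 + 5 = 30.
§8 does not apply.
Final offense level: 30.
Criminal history: 5 prior points → Category Low (5-8).
Level 30 falls in the 28-31 band.
Grid: Level 28-31 × Category Low = 47-53 months.

47-53 months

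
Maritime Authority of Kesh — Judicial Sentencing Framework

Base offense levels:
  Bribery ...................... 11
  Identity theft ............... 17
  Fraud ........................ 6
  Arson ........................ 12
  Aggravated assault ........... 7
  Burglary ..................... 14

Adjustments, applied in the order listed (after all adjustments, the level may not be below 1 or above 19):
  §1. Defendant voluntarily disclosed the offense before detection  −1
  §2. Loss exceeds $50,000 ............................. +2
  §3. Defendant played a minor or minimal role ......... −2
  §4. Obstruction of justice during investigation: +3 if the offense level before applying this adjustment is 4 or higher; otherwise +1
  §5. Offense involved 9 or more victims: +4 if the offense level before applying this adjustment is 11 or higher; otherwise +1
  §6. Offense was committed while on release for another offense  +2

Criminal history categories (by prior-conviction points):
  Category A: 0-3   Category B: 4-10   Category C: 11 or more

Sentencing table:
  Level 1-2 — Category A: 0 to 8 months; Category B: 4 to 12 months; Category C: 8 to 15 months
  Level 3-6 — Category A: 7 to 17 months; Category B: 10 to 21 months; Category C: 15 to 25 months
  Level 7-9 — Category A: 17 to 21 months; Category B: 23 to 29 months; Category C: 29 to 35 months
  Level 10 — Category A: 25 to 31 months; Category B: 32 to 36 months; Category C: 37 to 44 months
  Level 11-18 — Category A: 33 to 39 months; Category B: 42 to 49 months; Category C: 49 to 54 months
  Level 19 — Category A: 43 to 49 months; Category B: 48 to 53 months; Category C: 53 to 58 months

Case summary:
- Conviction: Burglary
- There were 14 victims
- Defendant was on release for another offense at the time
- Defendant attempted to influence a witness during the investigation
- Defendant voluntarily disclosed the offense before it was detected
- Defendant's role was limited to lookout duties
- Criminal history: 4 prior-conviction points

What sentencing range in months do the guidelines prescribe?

48-53 months

Base offense level for burglary: 14.
§1 applies: 14 − 1 = 13.
§3 applies: 13 − 2 = 11.
§4 applies (level before this adjustment is 11 ≥ 4, so +3): 11 + 3 = 14.
§5 applies (level before this adjustment is 14 ≥ 11, so +4): 14 + 4 = 18.
§6 applies: 18 + 2 = 20.
Level 20 exceeds the maximum of 19; capped at 19.
Final offense level: 19.
Criminal history: 4 prior points → Category B (4-10).
Level 19 falls in the 19 band.
Grid: Level 19 × Category B = 48-53 months.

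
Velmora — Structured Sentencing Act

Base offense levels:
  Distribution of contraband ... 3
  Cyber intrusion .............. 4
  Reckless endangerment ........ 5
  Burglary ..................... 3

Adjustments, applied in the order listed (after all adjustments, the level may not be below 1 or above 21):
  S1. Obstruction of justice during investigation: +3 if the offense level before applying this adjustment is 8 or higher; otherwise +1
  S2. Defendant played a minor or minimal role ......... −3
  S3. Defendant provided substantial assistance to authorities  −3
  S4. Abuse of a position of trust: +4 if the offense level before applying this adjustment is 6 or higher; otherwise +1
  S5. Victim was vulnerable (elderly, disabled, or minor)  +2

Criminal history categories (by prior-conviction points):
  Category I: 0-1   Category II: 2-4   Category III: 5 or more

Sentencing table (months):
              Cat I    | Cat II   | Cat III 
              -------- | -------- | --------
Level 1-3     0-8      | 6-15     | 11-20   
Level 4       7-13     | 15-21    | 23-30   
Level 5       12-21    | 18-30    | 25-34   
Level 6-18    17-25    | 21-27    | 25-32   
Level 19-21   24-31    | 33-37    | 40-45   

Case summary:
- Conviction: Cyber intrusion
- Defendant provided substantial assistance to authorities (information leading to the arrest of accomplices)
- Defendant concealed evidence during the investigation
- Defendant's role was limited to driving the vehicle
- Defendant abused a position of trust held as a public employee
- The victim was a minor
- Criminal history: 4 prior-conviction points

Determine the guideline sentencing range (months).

6-15 months

Base offense level for cyber intrusion: 4.
S1 applies (level before this adjustment is 4 < 8, so +1): 4 + 1 = 5.
S2 applies: 5 − 3 = 2.
S3 applies: 2 − 3 = -1.
S4 applies (level before this adjustment is -1 < 6, so +1): -1 + 1 = 0.
S5 applies: 0 + 2 = 2.
Final offense level: 2.
Criminal history: 4 prior points → Category II (2-4).
Level 2 falls in the 1-3 band.
Grid: Level 1-3 × Category II = 6-15 months.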